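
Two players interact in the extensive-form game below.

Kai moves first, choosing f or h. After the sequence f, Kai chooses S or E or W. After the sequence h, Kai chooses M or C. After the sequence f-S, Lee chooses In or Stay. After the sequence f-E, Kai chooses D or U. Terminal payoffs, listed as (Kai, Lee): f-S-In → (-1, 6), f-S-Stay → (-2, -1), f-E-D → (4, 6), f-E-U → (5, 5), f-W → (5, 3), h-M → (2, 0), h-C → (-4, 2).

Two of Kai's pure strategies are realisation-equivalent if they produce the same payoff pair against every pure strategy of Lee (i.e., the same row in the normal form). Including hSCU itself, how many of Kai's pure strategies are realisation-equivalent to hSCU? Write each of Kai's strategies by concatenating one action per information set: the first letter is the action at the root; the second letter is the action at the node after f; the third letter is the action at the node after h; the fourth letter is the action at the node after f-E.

Row for hSCU (columns In, Stay): (-4,2) (-4,2).
Under hSCU, Kai's choice at the node after f and at the node after f-E can never be reached regardless of what Lee does, so varying those choices leaves every outcome unchanged.
Holding the reachable choices fixed and varying the unreachable ones freely already gives 3 × 2 = 6 equivalent strategies.
No other strategy reproduces this row, so those 6 are the full class: hSCD, hSCU, hECD, hECU, hWCD, hWCU.

6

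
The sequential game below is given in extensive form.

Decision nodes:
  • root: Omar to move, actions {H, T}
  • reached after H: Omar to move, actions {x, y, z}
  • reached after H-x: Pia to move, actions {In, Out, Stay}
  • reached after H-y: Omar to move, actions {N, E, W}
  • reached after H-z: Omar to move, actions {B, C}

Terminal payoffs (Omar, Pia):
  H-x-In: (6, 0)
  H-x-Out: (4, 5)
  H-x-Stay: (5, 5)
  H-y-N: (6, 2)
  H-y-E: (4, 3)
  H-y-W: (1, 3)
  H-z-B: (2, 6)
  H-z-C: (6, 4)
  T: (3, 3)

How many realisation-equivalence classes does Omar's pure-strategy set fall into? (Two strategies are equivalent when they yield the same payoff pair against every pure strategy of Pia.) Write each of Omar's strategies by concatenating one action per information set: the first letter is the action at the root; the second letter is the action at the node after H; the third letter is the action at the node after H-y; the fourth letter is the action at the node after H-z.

Omar has 36 pure strategies: HxNB, HxNC, HxEB, HxEC, HxWB, HxWC, HyNB, HyNC, HyEB, HyEC, HyWB, HyWC, HzNB, HzNC, HzEB, HzEC, HzWB, HzWC, TxNB, TxNC, TxEB, TxEC, TxWB, TxWC, TyNB, TyNC, TyEB, TyEC, TyWB, TyWC, TzNB, TzNC, TzEB, TzEC, TzWB, TzWC. Columns: In, Out, Stay.
{HxNB, HxNC, HxEB, HxEC, HxWB, HxWC} → row (6,0) (4,5) (5,5)
{HyNB, HyNC} → row (6,2) (6,2) (6,2)
{HyEB, HyEC} → row (4,3) (4,3) (4,3)
{HyWB, HyWC} → row (1,3) (1,3) (1,3)
{HzNB, HzEB, HzWB} → row (2,6) (2,6) (2,6)
{HzNC, HzEC, HzWC} → row (6,4) (6,4) (6,4)
{TxNB, TxNC, TxEB, TxEC, TxWB, TxWC, TyNB, TyNC, TyEB, TyEC, TyWB, TyWC, TzNB, TzNC, TzEB, TzEC, TzWB, TzWC} → row (3,3) (3,3) (3,3)
That's 7 distinct rows out of 36 strategies.

7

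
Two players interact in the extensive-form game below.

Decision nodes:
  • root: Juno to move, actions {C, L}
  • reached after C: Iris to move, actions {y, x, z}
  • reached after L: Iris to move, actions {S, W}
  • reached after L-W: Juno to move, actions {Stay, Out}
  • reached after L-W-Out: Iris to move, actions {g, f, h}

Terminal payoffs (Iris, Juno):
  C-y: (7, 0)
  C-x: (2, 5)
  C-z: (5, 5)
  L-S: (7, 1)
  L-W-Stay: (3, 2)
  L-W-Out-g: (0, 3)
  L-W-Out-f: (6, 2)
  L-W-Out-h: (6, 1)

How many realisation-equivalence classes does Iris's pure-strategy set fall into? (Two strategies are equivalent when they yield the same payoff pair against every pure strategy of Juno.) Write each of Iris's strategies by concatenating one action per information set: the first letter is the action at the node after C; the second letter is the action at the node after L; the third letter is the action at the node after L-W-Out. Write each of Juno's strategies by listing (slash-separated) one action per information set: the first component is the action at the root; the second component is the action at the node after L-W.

12

Iris has 18 pure strategies: ySg, ySf, ySh, yWg, yWf, yWh, xSg, xSf, xSh, xWg, xWf, xWh, zSg, zSf, zSh, zWg, zWf, zWh. Columns: C/Stay, C/Out, L/Stay, L/Out.
{ySg, ySf, ySh} → row (7,0) (7,0) (7,1) (7,1)
{yWg} → row (7,0) (7,0) (3,2) (0,3)
{yWf} → row (7,0) (7,0) (3,2) (6,2)
{yWh} → row (7,0) (7,0) (3,2) (6,1)
{xSg, xSf, xSh} → row (2,5) (2,5) (7,1) (7,1)
{xWg} → row (2,5) (2,5) (3,2) (0,3)
{xWf} → row (2,5) (2,5) (3,2) (6,2)
{xWh} → row (2,5) (2,5) (3,2) (6,1)
{zSg, zSf, zSh} → row (5,5) (5,5) (7,1) (7,1)
{zWg} → row (5,5) (5,5) (3,2) (0,3)
{zWf} → row (5,5) (5,5) (3,2) (6,2)
{zWh} → row (5,5) (5,5) (3,2) (6,1)
That's 12 distinct rows out of 18 strategies.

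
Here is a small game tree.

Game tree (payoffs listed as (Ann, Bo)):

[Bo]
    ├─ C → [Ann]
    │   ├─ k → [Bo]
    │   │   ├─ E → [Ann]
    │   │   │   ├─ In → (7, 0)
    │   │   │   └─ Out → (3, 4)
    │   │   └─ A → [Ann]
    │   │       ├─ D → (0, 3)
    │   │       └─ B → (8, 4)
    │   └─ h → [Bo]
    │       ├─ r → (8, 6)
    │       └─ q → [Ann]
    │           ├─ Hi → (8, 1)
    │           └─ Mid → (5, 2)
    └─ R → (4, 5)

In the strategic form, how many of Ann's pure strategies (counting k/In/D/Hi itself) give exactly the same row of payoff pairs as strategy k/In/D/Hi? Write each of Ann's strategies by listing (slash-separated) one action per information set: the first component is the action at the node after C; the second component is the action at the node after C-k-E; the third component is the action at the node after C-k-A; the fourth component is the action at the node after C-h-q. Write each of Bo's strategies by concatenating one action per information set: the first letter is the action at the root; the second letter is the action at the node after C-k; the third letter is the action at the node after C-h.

2

Row for k/In/D/Hi (columns CEr, CEq, CAr, CAq, REr, REq, RAr, RAq): (7,0) (7,0) (0,3) (0,3) (4,5) (4,5) (4,5) (4,5).
Under k/In/D/Hi, Ann's choice at the node after C-h-q can never be reached regardless of what Bo does, so varying those choices leaves every outcome unchanged.
Holding the reachable choices fixed and varying the unreachable one freely already gives 2 equivalent strategies.
No other strategy reproduces this row, so those 2 are the full class: k/In/D/Hi, k/In/D/Mid.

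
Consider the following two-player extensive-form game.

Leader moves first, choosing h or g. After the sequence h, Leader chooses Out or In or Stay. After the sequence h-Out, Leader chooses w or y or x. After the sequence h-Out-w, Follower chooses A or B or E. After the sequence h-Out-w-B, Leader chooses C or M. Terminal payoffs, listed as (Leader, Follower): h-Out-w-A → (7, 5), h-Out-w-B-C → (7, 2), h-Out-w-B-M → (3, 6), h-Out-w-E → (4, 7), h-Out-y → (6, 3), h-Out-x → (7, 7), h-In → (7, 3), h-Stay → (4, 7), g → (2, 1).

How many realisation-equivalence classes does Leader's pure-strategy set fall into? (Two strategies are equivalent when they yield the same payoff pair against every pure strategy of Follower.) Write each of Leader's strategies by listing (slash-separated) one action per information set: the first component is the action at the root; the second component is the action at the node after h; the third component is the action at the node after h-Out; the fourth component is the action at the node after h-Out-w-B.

7

Leader has 36 pure strategies: h/Out/w/C, h/Out/w/M, h/Out/y/C, h/Out/y/M, h/Out/x/C, h/Out/x/M, h/In/w/C, h/In/w/M, h/In/y/C, h/In/y/M, h/In/x/C, h/In/x/M, h/Stay/w/C, h/Stay/w/M, h/Stay/y/C, h/Stay/y/M, h/Stay/x/C, h/Stay/x/M, g/Out/w/C, g/Out/w/M, g/Out/y/C, g/Out/y/M, g/Out/x/C, g/Out/x/M, g/In/w/C, g/In/w/M, g/In/y/C, g/In/y/M, g/In/x/C, g/In/x/M, g/Stay/w/C, g/Stay/w/M, g/Stay/y/C, g/Stay/y/M, g/Stay/x/C, g/Stay/x/M. Columns: A, B, E.
{h/Out/w/C} → row (7,5) (7,2) (4,7)
{h/Out/w/M} → row (7,5) (3,6) (4,7)
{h/Out/y/C, h/Out/y/M} → row (6,3) (6,3) (6,3)
{h/Out/x/C, h/Out/x/M} → row (7,7) (7,7) (7,7)
{h/In/w/C, h/In/w/M, h/In/y/C, h/In/y/M, h/In/x/C, h/In/x/M} → row (7,3) (7,3) (7,3)
{h/Stay/w/C, h/Stay/w/M, h/Stay/y/C, h/Stay/y/M, h/Stay/x/C, h/Stay/x/M} → row (4,7) (4,7) (4,7)
{g/Out/w/C, g/Out/w/M, g/Out/y/C, g/Out/y/M, g/Out/x/C, g/Out/x/M, g/In/w/C, g/In/w/M, g/In/y/C, g/In/y/M, g/In/x/C, g/In/x/M, g/Stay/w/C, g/Stay/w/M, g/Stay/y/C, g/Stay/y/M, g/Stay/x/C, g/Stay/x/M} → row (2,1) (2,1) (2,1)
That's 7 distinct rows out of 36 strategies.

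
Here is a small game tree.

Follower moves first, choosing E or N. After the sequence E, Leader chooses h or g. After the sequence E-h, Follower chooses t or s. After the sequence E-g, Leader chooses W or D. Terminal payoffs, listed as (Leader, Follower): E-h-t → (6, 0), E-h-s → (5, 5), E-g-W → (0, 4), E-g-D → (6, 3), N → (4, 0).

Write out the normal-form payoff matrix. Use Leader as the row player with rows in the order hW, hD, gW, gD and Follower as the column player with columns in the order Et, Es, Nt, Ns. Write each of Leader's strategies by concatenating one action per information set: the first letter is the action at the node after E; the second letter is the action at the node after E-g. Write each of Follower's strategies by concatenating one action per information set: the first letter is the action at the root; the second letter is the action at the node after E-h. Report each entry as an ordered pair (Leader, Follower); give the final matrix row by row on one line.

hW: (6,0) (5,5) (4,0) (4,0) | hD: (6,0) (5,5) (4,0) (4,0) | gW: (0,4) (0,4) (4,0) (4,0) | gD: (6,3) (6,3) (4,0) (4,0)

Row hW: Et→(6,0), Es→(5,5), Nt→(4,0), Ns→(4,0)
Row hD: Et→(6,0), Es→(5,5), Nt→(4,0), Ns→(4,0)
Row gW: Et→(0,4), Es→(0,4), Nt→(4,0), Ns→(4,0)
Row gD: Et→(6,3), Es→(6,3), Nt→(4,0), Ns→(4,0)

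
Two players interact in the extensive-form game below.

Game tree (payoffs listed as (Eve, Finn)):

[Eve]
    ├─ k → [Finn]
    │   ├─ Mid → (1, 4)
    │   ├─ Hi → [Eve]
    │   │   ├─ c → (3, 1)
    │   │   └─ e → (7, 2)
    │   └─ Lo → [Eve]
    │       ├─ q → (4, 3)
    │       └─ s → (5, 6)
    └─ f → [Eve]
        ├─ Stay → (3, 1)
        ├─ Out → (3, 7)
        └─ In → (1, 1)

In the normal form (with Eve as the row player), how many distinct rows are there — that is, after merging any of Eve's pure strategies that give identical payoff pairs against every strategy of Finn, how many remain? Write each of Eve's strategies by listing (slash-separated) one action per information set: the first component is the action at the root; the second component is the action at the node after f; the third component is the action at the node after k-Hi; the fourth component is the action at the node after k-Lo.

7

Eve has 24 pure strategies: k/Stay/c/q, k/Stay/c/s, k/Stay/e/q, k/Stay/e/s, k/Out/c/q, k/Out/c/s, k/Out/e/q, k/Out/e/s, k/In/c/q, k/In/c/s, k/In/e/q, k/In/e/s, f/Stay/c/q, f/Stay/c/s, f/Stay/e/q, f/Stay/e/s, f/Out/c/q, f/Out/c/s, f/Out/e/q, f/Out/e/s, f/In/c/q, f/In/c/s, f/In/e/q, f/In/e/s. Columns: Mid, Hi, Lo.
{k/Stay/c/q, k/Out/c/q, k/In/c/q} → row (1,4) (3,1) (4,3)
{k/Stay/c/s, k/Out/c/s, k/In/c/s} → row (1,4) (3,1) (5,6)
{k/Stay/e/q, k/Out/e/q, k/In/e/q} → row (1,4) (7,2) (4,3)
{k/Stay/e/s, k/Out/e/s, k/In/e/s} → row (1,4) (7,2) (5,6)
{f/Stay/c/q, f/Stay/c/s, f/Stay/e/q, f/Stay/e/s} → row (3,1) (3,1) (3,1)
{f/Out/c/q, f/Out/c/s, f/Out/e/q, f/Out/e/s} → row (3,7) (3,7) (3,7)
{f/In/c/q, f/In/c/s, f/In/e/q, f/In/e/s} → row (1,1) (1,1) (1,1)
That's 7 distinct rows out of 24 strategies.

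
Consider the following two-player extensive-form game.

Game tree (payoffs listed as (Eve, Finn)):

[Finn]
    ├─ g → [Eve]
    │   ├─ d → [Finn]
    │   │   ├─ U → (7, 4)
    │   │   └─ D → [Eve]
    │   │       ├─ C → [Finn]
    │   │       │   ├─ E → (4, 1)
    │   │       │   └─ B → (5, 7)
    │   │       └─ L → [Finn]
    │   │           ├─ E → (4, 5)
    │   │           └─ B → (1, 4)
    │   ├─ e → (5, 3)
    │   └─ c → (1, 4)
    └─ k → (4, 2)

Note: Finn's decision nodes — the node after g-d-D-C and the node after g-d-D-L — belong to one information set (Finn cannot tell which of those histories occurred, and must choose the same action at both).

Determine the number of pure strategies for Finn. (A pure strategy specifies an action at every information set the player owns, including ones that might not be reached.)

8

Finn owns the root with actions {g, k} — two choices.
Finn owns the node after g-d with actions {U, D} — two choices.
Finn owns the information set {g-d-D-C, g-d-D-L} with actions {E, B} — two choices.
A pure strategy fixes one action at each information set independently, so the count is the product 2 × 2 × 2 = 8.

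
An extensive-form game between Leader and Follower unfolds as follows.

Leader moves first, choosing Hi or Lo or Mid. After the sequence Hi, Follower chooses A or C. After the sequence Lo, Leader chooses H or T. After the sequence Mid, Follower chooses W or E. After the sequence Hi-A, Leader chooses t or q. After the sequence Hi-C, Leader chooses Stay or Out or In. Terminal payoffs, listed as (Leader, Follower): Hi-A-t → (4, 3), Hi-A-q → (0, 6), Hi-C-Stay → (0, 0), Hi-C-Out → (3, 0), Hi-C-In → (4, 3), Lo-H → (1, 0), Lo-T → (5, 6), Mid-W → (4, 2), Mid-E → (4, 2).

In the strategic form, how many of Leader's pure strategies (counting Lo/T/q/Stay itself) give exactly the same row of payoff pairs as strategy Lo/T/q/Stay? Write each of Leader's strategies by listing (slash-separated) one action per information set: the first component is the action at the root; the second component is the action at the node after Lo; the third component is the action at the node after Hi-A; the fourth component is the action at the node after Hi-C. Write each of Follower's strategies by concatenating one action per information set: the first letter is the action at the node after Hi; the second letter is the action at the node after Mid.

6

Row for Lo/T/q/Stay (columns AW, AE, CW, CE): (5,6) (5,6) (5,6) (5,6).
Under Lo/T/q/Stay, Leader's choice at the node after Hi-A and at the node after Hi-C can never be reached regardless of what Follower does, so varying those choices leaves every outcome unchanged.
Holding the reachable choices fixed and varying the unreachable ones freely already gives 2 × 3 = 6 equivalent strategies.
No other strategy reproduces this row, so those 6 are the full class: Lo/T/t/Stay, Lo/T/t/Out, Lo/T/t/In, Lo/T/q/Stay, Lo/T/q/Out, Lo/T/q/In.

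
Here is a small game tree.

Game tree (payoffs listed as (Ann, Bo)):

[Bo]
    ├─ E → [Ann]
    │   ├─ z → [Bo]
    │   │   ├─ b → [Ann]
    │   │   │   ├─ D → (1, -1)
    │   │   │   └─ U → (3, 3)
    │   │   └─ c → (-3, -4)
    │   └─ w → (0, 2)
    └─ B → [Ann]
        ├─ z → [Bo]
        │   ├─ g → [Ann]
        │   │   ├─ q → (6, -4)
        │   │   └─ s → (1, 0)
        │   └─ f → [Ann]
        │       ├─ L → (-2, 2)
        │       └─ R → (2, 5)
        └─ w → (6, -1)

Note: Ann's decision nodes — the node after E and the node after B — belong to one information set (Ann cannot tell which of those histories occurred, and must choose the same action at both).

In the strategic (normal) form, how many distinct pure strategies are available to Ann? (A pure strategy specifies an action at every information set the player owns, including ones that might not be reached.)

Ann owns the information set {E, B} with actions {z, w} — two choices.
Ann owns the node after E-z-b with actions {D, U} — two choices.
Ann owns the node after B-z-g with actions {q, s} — two choices.
Ann owns the node after B-z-f with actions {L, R} — two choices.
A pure strategy fixes one action at each information set independently, so the count is the product 2 × 2 × 2 × 2 = 16.

16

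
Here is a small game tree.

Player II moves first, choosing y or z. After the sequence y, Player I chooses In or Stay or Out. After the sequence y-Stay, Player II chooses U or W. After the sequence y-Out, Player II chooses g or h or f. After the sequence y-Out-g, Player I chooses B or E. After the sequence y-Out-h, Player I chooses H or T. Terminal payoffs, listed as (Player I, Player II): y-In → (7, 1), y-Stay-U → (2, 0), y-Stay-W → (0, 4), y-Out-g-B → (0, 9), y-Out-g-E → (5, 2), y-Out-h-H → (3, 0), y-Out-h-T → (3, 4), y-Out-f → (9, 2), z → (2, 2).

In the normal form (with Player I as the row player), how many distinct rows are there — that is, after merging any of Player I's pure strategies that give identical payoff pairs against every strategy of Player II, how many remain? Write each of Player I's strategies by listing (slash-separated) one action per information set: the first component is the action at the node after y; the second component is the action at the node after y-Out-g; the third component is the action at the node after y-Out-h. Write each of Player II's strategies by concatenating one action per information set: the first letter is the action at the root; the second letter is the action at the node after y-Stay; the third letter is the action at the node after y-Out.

6

Player I has 12 pure strategies: In/B/H, In/B/T, In/E/H, In/E/T, Stay/B/H, Stay/B/T, Stay/E/H, Stay/E/T, Out/B/H, Out/B/T, Out/E/H, Out/E/T. Columns: yUg, yUh, yUf, yWg, yWh, yWf, zUg, zUh, zUf, zWg, zWh, zWf.
{In/B/H, In/B/T, In/E/H, In/E/T} → row (7,1) (7,1) (7,1) (7,1) (7,1) (7,1) (2,2) (2,2) (2,2) (2,2) (2,2) (2,2)
{Stay/B/H, Stay/B/T, Stay/E/H, Stay/E/T} → row (2,0) (2,0) (2,0) (0,4) (0,4) (0,4) (2,2) (2,2) (2,2) (2,2) (2,2) (2,2)
{Out/B/H} → row (0,9) (3,0) (9,2) (0,9) (3,0) (9,2) (2,2) (2,2) (2,2) (2,2) (2,2) (2,2)
{Out/B/T} → row (0,9) (3,4) (9,2) (0,9) (3,4) (9,2) (2,2) (2,2) (2,2) (2,2) (2,2) (2,2)
{Out/E/H} → row (5,2) (3,0) (9,2) (5,2) (3,0) (9,2) (2,2) (2,2) (2,2) (2,2) (2,2) (2,2)
{Out/E/T} → row (5,2) (3,4) (9,2) (5,2) (3,4) (9,2) (2,2) (2,2) (2,2) (2,2) (2,2) (2,2)
That's 6 distinct rows out of 12 strategies.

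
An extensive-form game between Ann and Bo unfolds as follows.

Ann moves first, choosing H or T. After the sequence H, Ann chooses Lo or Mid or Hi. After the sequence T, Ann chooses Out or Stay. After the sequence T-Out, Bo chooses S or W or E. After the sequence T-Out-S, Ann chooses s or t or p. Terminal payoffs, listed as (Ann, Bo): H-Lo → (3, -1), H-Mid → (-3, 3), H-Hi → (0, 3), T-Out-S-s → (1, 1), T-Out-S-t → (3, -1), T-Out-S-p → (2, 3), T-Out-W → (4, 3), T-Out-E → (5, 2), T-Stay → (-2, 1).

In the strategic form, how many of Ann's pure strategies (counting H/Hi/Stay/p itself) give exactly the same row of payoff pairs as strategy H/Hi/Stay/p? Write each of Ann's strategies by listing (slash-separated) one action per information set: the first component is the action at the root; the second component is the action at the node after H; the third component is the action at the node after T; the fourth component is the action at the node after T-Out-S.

6

Row for H/Hi/Stay/p (columns S, W, E): (0,3) (0,3) (0,3).
Under H/Hi/Stay/p, Ann's choice at the node after T and at the node after T-Out-S can never be reached regardless of what Bo does, so varying those choices leaves every outcome unchanged.
Holding the reachable choices fixed and varying the unreachable ones freely already gives 2 × 3 = 6 equivalent strategies.
No other strategy reproduces this row, so those 6 are the full class: H/Hi/Out/s, H/Hi/Out/t, H/Hi/Out/p, H/Hi/Stay/s, H/Hi/Stay/t, H/Hi/Stay/p.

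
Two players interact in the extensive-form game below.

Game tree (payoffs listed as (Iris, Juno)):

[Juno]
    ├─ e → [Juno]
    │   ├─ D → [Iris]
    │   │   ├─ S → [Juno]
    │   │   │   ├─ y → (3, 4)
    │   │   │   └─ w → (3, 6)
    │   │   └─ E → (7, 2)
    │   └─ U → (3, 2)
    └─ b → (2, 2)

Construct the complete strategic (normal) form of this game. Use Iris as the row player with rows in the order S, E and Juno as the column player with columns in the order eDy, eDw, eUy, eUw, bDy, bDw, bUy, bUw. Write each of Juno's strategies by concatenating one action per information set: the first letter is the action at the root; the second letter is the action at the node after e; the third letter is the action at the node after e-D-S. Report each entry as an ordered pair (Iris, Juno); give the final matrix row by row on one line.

          eDy      eDw      eUy      eUw      bDy      bDw      bUy      bUw
   S    (3,4)    (3,6)    (3,2)    (3,2)    (2,2)    (2,2)    (2,2)    (2,2)
   E    (7,2)    (7,2)    (3,2)    (3,2)    (2,2)    (2,2)    (2,2)    (2,2)

S: (3,4) (3,6) (3,2) (3,2) (2,2) (2,2) (2,2) (2,2) | E: (7,2) (7,2) (3,2) (3,2) (2,2) (2,2) (2,2) (2,2)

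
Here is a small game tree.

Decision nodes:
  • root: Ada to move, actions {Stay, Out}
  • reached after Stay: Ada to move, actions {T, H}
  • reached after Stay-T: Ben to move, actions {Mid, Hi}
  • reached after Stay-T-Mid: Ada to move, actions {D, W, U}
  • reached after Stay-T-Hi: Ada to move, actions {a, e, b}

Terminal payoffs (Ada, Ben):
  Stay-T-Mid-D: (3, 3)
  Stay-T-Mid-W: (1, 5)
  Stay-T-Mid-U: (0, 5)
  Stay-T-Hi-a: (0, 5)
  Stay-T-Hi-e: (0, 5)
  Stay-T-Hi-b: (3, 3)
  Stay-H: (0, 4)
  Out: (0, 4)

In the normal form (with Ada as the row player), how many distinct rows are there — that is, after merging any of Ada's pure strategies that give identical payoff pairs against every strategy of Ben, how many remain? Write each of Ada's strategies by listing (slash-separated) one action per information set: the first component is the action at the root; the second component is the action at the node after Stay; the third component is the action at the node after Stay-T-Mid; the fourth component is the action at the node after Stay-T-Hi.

7

Ada has 36 pure strategies: Stay/T/D/a, Stay/T/D/e, Stay/T/D/b, Stay/T/W/a, Stay/T/W/e, Stay/T/W/b, Stay/T/U/a, Stay/T/U/e, Stay/T/U/b, Stay/H/D/a, Stay/H/D/e, Stay/H/D/b, Stay/H/W/a, Stay/H/W/e, Stay/H/W/b, Stay/H/U/a, Stay/H/U/e, Stay/H/U/b, Out/T/D/a, Out/T/D/e, Out/T/D/b, Out/T/W/a, Out/T/W/e, Out/T/W/b, Out/T/U/a, Out/T/U/e, Out/T/U/b, Out/H/D/a, Out/H/D/e, Out/H/D/b, Out/H/W/a, Out/H/W/e, Out/H/W/b, Out/H/U/a, Out/H/U/e, Out/H/U/b. Columns: Mid, Hi.
{Stay/T/D/a, Stay/T/D/e} → row (3,3) (0,5)
{Stay/T/D/b} → row (3,3) (3,3)
{Stay/T/W/a, Stay/T/W/e} → row (1,5) (0,5)
{Stay/T/W/b} → row (1,5) (3,3)
{Stay/T/U/a, Stay/T/U/e} → row (0,5) (0,5)
{Stay/T/U/b} → row (0,5) (3,3)
{Stay/H/D/a, Stay/H/D/e, Stay/H/D/b, Stay/H/W/a, Stay/H/W/e, Stay/H/W/b, Stay/H/U/a, Stay/H/U/e, Stay/H/U/b, Out/T/D/a, Out/T/D/e, Out/T/D/b, Out/T/W/a, Out/T/W/e, Out/T/W/b, Out/T/U/a, Out/T/U/e, Out/T/U/b, Out/H/D/a, Out/H/D/e, Out/H/D/b, Out/H/W/a, Out/H/W/e, Out/H/W/b, Out/H/U/a, Out/H/U/e, Out/H/U/b} → row (0,4) (0,4)
That's 7 distinct rows out of 36 strategies.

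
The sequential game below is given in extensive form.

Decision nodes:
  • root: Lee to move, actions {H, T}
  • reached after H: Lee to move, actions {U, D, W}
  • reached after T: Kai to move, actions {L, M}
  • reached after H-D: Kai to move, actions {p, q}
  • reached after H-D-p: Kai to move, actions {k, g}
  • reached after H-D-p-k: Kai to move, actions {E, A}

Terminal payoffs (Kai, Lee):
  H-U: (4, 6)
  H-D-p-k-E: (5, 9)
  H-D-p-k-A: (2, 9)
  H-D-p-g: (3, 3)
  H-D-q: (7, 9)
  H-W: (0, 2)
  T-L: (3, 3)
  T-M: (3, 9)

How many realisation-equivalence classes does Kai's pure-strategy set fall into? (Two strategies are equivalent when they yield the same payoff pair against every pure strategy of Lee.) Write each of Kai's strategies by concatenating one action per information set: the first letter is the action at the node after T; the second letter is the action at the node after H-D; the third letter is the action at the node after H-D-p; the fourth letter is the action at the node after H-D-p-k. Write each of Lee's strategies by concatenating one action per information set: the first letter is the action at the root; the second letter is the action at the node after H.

8

Kai has 16 pure strategies: LpkE, LpkA, LpgE, LpgA, LqkE, LqkA, LqgE, LqgA, MpkE, MpkA, MpgE, MpgA, MqkE, MqkA, MqgE, MqgA. Columns: HU, HD, HW, TU, TD, TW.
{LpkE} → row (4,6) (5,9) (0,2) (3,3) (3,3) (3,3)
{LpkA} → row (4,6) (2,9) (0,2) (3,3) (3,3) (3,3)
{LpgE, LpgA} → row (4,6) (3,3) (0,2) (3,3) (3,3) (3,3)
{LqkE, LqkA, LqgE, LqgA} → row (4,6) (7,9) (0,2) (3,3) (3,3) (3,3)
{MpkE} → row (4,6) (5,9) (0,2) (3,9) (3,9) (3,9)
{MpkA} → row (4,6) (2,9) (0,2) (3,9) (3,9) (3,9)
{MpgE, MpgA} → row (4,6) (3,3) (0,2) (3,9) (3,9) (3,9)
{MqkE, MqkA, MqgE, MqgA} → row (4,6) (7,9) (0,2) (3,9) (3,9) (3,9)
That's 8 distinct rows out of 16 strategies.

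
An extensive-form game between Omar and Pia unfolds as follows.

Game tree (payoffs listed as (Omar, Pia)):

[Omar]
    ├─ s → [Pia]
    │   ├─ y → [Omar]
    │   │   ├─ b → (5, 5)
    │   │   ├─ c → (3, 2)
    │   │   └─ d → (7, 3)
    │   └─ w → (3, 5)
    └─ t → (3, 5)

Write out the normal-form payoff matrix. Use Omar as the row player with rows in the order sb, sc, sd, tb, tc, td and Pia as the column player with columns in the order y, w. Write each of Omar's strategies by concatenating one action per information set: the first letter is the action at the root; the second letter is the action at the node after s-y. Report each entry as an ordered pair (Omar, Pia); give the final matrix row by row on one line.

sb: (5,5) (3,5) | sc: (3,2) (3,5) | sd: (7,3) (3,5) | tb: (3,5) (3,5) | tc: (3,5) (3,5) | td: (3,5) (3,5)

Row sb: y→(5,5), w→(3,5)
Row sc: y→(3,2), w→(3,5)
Row sd: y→(7,3), w→(3,5)
Row tb: y→(3,5), w→(3,5)
Row tc: y→(3,5), w→(3,5)
Row td: y→(3,5), w→(3,5)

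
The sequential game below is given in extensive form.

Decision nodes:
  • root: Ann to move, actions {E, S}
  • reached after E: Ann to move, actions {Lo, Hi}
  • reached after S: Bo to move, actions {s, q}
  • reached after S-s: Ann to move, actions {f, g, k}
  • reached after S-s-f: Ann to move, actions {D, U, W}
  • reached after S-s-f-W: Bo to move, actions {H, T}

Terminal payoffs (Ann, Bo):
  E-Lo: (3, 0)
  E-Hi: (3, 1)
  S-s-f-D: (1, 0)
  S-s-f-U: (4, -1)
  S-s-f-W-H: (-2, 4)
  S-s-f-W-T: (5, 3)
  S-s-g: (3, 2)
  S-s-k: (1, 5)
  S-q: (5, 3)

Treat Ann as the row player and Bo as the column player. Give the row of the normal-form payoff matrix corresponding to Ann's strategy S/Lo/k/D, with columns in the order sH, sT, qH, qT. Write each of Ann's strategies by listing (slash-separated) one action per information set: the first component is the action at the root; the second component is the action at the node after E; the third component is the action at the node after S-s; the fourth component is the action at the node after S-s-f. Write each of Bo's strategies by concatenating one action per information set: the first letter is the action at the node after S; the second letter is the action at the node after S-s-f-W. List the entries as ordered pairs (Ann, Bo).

(1,5) (1,5) (5,3) (5,3)

vs sH: Ann plays S → Bo plays s at [S] → Ann plays k at [S-s] → (1, 5)
vs sT: Ann plays S → Bo plays s at [S] → Ann plays k at [S-s] → (1, 5)
vs qH: Ann plays S → Bo plays q at [S] → (5, 3)
vs qT: Ann plays S → Bo plays q at [S] → (5, 3)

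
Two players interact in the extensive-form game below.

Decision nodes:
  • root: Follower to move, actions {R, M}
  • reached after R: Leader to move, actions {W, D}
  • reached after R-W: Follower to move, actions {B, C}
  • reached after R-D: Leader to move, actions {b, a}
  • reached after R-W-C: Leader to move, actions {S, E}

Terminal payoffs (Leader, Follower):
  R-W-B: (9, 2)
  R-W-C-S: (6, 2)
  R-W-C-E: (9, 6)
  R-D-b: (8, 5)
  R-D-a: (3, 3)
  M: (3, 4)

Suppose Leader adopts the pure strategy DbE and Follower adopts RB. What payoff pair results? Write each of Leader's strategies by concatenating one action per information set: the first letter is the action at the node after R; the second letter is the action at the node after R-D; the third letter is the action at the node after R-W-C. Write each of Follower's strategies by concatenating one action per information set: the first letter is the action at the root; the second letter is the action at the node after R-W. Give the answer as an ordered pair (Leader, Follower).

Trace the play path from the root:
  Follower plays R
  Leader plays D at [R]
  Leader plays b at [R-D]
→ terminal payoff (8, 5).
(Leader's choice at the node after R-W-C is never reached on this path, so it doesn't affect the outcome.)

(8, 5)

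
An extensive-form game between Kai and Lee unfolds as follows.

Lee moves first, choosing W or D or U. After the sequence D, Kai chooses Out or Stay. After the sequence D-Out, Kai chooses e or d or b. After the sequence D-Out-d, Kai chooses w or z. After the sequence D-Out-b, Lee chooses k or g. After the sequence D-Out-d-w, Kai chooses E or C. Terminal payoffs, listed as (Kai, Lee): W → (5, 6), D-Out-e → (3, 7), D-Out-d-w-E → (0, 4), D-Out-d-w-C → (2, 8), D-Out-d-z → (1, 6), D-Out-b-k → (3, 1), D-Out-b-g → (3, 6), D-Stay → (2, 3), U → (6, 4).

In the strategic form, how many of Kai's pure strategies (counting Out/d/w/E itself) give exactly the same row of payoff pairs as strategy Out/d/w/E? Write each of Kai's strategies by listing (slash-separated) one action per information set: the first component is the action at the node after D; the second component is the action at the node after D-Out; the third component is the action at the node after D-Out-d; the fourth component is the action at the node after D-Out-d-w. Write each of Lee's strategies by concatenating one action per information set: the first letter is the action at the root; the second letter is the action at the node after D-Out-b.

Row for Out/d/w/E (columns Wk, Wg, Dk, Dg, Uk, Ug): (5,6) (5,6) (0,4) (0,4) (6,4) (6,4).
Every one of Kai's information sets is on the play path for some reply by Lee when Kai follows Out/d/w/E.
Changing the action at any of them therefore changes at least one column, so only Out/d/w/E itself gives this row.

1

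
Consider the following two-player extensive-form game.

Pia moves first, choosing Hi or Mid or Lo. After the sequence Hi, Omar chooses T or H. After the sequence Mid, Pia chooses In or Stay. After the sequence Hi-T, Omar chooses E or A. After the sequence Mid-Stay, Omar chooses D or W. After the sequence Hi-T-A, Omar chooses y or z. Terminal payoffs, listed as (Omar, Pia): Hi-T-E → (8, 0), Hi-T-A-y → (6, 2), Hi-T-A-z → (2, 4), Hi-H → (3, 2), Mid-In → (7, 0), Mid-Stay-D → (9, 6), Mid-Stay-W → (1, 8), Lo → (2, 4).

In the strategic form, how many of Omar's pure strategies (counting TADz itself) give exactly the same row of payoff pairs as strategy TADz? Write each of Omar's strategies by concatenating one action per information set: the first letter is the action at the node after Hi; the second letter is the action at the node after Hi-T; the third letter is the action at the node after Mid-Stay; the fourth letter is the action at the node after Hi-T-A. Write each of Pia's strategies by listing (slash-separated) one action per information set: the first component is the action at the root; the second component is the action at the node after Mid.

Row for TADz (columns Hi/In, Hi/Stay, Mid/In, Mid/Stay, Lo/In, Lo/Stay): (2,4) (2,4) (7,0) (9,6) (2,4) (2,4).
Every one of Omar's information sets is on the play path for some reply by Pia when Omar follows TADz.
Changing the action at any of them therefore changes at least one column, so only TADz itself gives this row.

1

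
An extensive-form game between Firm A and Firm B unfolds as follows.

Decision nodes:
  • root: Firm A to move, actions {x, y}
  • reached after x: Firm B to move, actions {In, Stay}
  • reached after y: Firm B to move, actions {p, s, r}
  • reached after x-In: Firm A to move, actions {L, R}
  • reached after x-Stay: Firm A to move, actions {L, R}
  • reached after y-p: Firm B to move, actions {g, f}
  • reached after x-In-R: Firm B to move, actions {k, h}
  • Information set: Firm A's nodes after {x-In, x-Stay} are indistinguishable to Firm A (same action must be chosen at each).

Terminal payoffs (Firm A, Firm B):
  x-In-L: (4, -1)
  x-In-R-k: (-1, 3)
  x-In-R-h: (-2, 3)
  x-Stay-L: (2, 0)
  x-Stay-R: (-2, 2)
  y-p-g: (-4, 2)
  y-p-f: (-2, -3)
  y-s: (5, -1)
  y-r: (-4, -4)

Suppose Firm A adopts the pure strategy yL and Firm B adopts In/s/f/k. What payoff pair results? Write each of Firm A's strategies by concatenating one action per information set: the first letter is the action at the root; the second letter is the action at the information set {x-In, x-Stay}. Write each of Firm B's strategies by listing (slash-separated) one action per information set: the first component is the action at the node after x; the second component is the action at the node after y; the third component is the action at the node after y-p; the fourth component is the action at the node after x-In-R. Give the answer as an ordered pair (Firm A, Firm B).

(5, -1)

Trace the play path from the root:
  Firm A plays y
  Firm B plays s at [y]
→ terminal payoff (5, -1).
(Firm A's choice at the information set {x-In, x-Stay} is never reached on this path, so it doesn't affect the outcome.)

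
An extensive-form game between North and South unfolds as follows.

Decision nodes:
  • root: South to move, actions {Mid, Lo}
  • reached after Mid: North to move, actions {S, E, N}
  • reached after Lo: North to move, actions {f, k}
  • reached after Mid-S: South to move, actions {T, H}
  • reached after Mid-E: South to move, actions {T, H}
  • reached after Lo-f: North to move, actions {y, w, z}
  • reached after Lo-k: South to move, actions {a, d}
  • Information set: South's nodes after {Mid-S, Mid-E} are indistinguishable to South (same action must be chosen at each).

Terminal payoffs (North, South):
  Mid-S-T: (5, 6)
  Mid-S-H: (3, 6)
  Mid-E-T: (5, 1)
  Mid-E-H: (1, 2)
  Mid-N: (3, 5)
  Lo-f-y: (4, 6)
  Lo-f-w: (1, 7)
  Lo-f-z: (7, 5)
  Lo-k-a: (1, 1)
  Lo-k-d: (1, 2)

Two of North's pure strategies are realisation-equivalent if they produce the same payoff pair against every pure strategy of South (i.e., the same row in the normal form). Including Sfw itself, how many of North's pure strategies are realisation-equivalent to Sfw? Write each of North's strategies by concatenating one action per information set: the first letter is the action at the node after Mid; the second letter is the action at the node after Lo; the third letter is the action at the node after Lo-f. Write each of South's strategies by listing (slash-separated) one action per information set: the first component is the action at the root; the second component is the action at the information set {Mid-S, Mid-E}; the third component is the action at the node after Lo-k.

Row for Sfw (columns Mid/T/a, Mid/T/d, Mid/H/a, Mid/H/d, Lo/T/a, Lo/T/d, Lo/H/a, Lo/H/d): (5,6) (5,6) (3,6) (3,6) (1,7) (1,7) (1,7) (1,7).
Every one of North's information sets is on the play path for some reply by South when North follows Sfw.
Changing the action at any of them therefore changes at least one column, so only Sfw itself gives this row.

1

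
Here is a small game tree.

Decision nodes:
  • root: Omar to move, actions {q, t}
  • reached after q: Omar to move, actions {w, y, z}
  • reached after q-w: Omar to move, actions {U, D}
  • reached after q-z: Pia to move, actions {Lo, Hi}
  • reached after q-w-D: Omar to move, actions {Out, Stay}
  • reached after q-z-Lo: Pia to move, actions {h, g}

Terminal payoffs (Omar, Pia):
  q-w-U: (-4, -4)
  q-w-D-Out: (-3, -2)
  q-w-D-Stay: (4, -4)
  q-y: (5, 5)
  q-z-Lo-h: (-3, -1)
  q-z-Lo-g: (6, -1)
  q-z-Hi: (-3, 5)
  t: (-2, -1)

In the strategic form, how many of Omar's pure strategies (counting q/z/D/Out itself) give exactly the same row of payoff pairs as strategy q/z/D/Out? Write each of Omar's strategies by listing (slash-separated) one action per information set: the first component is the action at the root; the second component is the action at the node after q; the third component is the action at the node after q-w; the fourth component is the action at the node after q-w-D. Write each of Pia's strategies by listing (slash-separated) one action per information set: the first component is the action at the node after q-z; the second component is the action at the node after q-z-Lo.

Row for q/z/D/Out (columns Lo/h, Lo/g, Hi/h, Hi/g): (-3,-1) (6,-1) (-3,5) (-3,5).
Under q/z/D/Out, Omar's choice at the node after q-w and at the node after q-w-D can never be reached regardless of what Pia does, so varying those choices leaves every outcome unchanged.
Holding the reachable choices fixed and varying the unreachable ones freely already gives 2 × 2 = 4 equivalent strategies.
No other strategy reproduces this row, so those 4 are the full class: q/z/U/Out, q/z/U/Stay, q/z/D/Out, q/z/D/Stay.

4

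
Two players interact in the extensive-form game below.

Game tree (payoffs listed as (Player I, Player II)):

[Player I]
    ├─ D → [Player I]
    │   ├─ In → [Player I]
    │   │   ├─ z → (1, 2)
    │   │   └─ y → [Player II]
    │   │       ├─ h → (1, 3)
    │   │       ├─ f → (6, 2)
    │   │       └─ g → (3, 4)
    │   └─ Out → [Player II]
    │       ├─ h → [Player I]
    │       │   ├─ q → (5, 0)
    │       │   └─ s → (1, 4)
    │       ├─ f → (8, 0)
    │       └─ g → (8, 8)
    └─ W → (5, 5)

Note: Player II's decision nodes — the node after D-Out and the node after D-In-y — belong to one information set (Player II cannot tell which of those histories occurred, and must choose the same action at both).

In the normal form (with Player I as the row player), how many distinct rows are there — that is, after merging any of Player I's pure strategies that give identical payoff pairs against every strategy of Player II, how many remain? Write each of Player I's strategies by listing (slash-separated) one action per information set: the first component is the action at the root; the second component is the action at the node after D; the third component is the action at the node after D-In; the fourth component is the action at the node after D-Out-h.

Player I has 16 pure strategies: D/In/z/q, D/In/z/s, D/In/y/q, D/In/y/s, D/Out/z/q, D/Out/z/s, D/Out/y/q, D/Out/y/s, W/In/z/q, W/In/z/s, W/In/y/q, W/In/y/s, W/Out/z/q, W/Out/z/s, W/Out/y/q, W/Out/y/s. Columns: h, f, g.
{D/In/z/q, D/In/z/s} → row (1,2) (1,2) (1,2)
{D/In/y/q, D/In/y/s} → row (1,3) (6,2) (3,4)
{D/Out/z/q, D/Out/y/q} → row (5,0) (8,0) (8,8)
{D/Out/z/s, D/Out/y/s} → row (1,4) (8,0) (8,8)
{W/In/z/q, W/In/z/s, W/In/y/q, W/In/y/s, W/Out/z/q, W/Out/z/s, W/Out/y/q, W/Out/y/s} → row (5,5) (5,5) (5,5)
That's 5 distinct rows out of 16 strategies.

5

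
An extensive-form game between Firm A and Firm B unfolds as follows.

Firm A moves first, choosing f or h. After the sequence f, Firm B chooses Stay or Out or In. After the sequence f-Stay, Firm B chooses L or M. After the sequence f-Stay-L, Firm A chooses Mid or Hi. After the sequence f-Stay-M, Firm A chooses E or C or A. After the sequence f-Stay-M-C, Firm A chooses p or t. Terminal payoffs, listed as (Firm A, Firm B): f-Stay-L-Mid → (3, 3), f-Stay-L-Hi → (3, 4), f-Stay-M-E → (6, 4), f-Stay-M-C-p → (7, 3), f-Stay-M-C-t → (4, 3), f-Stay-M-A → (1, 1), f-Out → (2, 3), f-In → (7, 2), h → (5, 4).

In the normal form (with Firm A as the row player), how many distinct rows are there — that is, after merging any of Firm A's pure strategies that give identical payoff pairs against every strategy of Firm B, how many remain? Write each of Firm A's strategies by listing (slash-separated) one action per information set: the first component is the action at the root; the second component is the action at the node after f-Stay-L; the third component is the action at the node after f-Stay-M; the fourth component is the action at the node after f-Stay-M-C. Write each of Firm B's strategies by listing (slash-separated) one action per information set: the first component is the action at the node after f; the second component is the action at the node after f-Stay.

9

Firm A has 24 pure strategies: f/Mid/E/p, f/Mid/E/t, f/Mid/C/p, f/Mid/C/t, f/Mid/A/p, f/Mid/A/t, f/Hi/E/p, f/Hi/E/t, f/Hi/C/p, f/Hi/C/t, f/Hi/A/p, f/Hi/A/t, h/Mid/E/p, h/Mid/E/t, h/Mid/C/p, h/Mid/C/t, h/Mid/A/p, h/Mid/A/t, h/Hi/E/p, h/Hi/E/t, h/Hi/C/p, h/Hi/C/t, h/Hi/A/p, h/Hi/A/t. Columns: Stay/L, Stay/M, Out/L, Out/M, In/L, In/M.
{f/Mid/E/p, f/Mid/E/t} → row (3,3) (6,4) (2,3) (2,3) (7,2) (7,2)
{f/Mid/C/p} → row (3,3) (7,3) (2,3) (2,3) (7,2) (7,2)
{f/Mid/C/t} → row (3,3) (4,3) (2,3) (2,3) (7,2) (7,2)
{f/Mid/A/p, f/Mid/A/t} → row (3,3) (1,1) (2,3) (2,3) (7,2) (7,2)
{f/Hi/E/p, f/Hi/E/t} → row (3,4) (6,4) (2,3) (2,3) (7,2) (7,2)
{f/Hi/C/p} → row (3,4) (7,3) (2,3) (2,3) (7,2) (7,2)
{f/Hi/C/t} → row (3,4) (4,3) (2,3) (2,3) (7,2) (7,2)
{f/Hi/A/p, f/Hi/A/t} → row (3,4) (1,1) (2,3) (2,3) (7,2) (7,2)
{h/Mid/E/p, h/Mid/E/t, h/Mid/C/p, h/Mid/C/t, h/Mid/A/p, h/Mid/A/t, h/Hi/E/p, h/Hi/E/t, h/Hi/C/p, h/Hi/C/t, h/Hi/A/p, h/Hi/A/t} → row (5,4) (5,4) (5,4) (5,4) (5,4) (5,4)
That's 9 distinct rows out of 24 strategies.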